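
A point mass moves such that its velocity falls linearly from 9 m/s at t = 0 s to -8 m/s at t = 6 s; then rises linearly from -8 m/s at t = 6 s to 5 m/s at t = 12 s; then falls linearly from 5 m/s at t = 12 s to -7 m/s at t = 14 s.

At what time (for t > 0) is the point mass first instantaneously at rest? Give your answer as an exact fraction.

v changes sign on 0–6 s (from 9 to -8); the graph is linear there, so v = 0 at t = 0 + (-9)·(6 − 0)/(-8 − 9) = 54/17 s.

t = 54/17 s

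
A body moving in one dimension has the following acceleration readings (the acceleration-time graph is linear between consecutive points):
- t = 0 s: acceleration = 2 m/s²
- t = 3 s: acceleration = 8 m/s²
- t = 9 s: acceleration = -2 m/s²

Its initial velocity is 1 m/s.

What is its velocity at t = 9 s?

34 m/s

Δv equals the area under the a-t graph; then v = v₀ + Δv.
0–3 s: ½(2 + 8)(3) = 15 m/s
3–9 s: ½(8 + -2)(6) = 18 m/s
Δv = 33 m/s, so v(9) = 1 + (33) = 34 m/s.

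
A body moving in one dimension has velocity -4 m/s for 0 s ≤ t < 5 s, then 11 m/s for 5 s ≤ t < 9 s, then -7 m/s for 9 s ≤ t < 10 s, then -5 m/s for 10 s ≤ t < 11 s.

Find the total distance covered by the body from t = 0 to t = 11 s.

76 m

Total distance travelled is ∫|v| dt — sum the magnitudes of each area piece.
0–5 s: |-4| × 5 = 20 m
5–9 s: |11| × 4 = 44 m
9–10 s: |-7| × 1 = 7 m
10–11 s: |-5| × 1 = 5 m
Total distance = 76 m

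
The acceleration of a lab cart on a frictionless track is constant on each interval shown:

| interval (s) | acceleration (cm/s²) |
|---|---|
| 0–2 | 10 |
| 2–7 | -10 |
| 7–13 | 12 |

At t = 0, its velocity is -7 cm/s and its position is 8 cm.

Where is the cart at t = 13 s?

-52 cm

On each constant-a segment, Δv = aΔt and Δx = v₀Δt + ½aΔt²; chain segment to segment.
0–2 s: v starts -7 cm/s; Δx = -7·2 + ½·10·2² = 6 cm; v ends 13 cm/s.
2–7 s: v starts 13 cm/s; Δx = 13·5 + ½·-10·5² = -60 cm; v ends -37 cm/s.
7–13 s: v starts -37 cm/s; Δx = -37·6 + ½·12·6² = -6 cm; v ends 35 cm/s.
x(13) = 8 + Σ Δx = -52 cm.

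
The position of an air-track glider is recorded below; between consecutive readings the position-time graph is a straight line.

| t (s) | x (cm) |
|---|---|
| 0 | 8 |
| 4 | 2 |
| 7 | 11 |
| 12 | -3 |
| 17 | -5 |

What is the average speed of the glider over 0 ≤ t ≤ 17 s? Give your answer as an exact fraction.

31/17 cm/s

Average speed = (total path length)/(elapsed time); on a piecewise-linear x-t graph the path length is Σ|Δx|.
0–4 s: |Δx| = |2 − 8| = 6 cm
4–7 s: |Δx| = |11 − 2| = 9 cm
7–12 s: |Δx| = |-3 − 11| = 14 cm
12–17 s: |Δx| = |-5 − -3| = 2 cm
Total path = 31 cm; average speed = 31/17 = 31/17 cm/s.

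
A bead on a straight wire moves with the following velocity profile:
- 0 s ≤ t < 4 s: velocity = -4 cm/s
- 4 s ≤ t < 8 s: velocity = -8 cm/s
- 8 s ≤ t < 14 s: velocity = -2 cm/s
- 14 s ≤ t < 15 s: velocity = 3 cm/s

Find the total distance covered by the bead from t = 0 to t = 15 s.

Distance (not displacement) is the total path length: add the absolute areas under v-t.
0–4 s: |-4| × 4 = 16 cm
4–8 s: |-8| × 4 = 32 cm
8–14 s: |-2| × 6 = 12 cm
14–15 s: |3| × 1 = 3 cm
Total distance = 63 cm

63 cm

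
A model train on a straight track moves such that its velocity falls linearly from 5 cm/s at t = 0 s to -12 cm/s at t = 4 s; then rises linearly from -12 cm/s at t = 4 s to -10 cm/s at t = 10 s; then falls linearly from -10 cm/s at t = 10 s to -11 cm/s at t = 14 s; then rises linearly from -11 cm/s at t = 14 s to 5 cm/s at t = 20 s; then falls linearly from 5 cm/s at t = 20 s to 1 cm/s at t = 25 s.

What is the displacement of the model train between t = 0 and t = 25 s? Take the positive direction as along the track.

-125 cm

Displacement is the signed area under the v-t curve.
0–4 s: ½(5 + -12)(4) = -14 cm
4–10 s: ½(-12 + -10)(6) = -66 cm
10–14 s: ½(-10 + -11)(4) = -42 cm
14–20 s: ½(-11 + 5)(6) = -18 cm
20–25 s: ½(5 + 1)(5) = 15 cm
Net displacement = -125 cm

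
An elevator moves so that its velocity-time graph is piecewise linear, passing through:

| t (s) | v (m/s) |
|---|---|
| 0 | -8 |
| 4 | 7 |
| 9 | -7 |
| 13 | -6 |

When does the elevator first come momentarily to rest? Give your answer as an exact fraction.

t = 32/15 s

v changes sign on 0–4 s (from -8 to 7); the graph is linear there, so v = 0 at t = 0 + (8)·(4 − 0)/(7 − -8) = 32/15 s.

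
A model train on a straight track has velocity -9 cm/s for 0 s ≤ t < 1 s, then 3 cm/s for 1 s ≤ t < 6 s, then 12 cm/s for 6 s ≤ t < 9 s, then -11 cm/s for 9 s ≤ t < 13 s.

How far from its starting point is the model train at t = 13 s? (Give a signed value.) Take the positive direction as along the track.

Displacement is the signed area under the v-t curve.
0–1 s: -9 × 1 = -9 cm
1–6 s: 3 × 5 = 15 cm
6–9 s: 12 × 3 = 36 cm
9–13 s: -11 × 4 = -44 cm
Net displacement = -2 cm

-2 cm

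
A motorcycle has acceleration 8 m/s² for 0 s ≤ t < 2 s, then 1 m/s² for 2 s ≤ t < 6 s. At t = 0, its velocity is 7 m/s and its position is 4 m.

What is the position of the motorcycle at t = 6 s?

134 m

On each constant-a segment, Δv = aΔt and Δx = v₀Δt + ½aΔt²; chain segment to segment.
0–2 s: v starts 7 m/s; Δx = 7·2 + ½·8·2² = 30 m; v ends 23 m/s.
2–6 s: v starts 23 m/s; Δx = 23·4 + ½·1·4² = 100 m; v ends 27 m/s.
x(6) = 4 + Σ Δx = 134 m.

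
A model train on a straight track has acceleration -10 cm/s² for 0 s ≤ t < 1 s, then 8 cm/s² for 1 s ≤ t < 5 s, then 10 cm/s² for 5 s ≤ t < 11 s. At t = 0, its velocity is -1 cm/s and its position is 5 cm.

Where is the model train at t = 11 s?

325 cm

On each constant-a segment, Δv = aΔt and Δx = v₀Δt + ½aΔt²; chain segment to segment.
0–1 s: v starts -1 cm/s; Δx = -1·1 + ½·-10·1² = -6 cm; v ends -11 cm/s.
1–5 s: v starts -11 cm/s; Δx = -11·4 + ½·8·4² = 20 cm; v ends 21 cm/s.
5–11 s: v starts 21 cm/s; Δx = 21·6 + ½·10·6² = 306 cm; v ends 81 cm/s.
x(11) = 5 + Σ Δx = 325 cm.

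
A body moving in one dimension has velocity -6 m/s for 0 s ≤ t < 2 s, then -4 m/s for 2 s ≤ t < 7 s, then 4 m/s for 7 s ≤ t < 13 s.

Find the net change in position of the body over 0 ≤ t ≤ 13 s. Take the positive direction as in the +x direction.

-8 m

Displacement is the signed area under the v-t curve.
0–2 s: -6 × 2 = -12 m
2–7 s: -4 × 5 = -20 m
7–13 s: 4 × 6 = 24 m
Net displacement = -8 m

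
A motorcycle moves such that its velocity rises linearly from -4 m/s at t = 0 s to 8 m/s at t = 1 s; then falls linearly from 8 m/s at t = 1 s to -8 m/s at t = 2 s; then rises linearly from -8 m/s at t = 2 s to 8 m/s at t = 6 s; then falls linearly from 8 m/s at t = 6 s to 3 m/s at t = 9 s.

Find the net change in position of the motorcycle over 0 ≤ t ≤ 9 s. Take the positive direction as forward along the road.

18.5 m

Net displacement equals the area under the velocity-time graph (areas below the axis count negative).
0–1 s: ½(-4 + 8)(1) = 2 m
1–2 s: ½(8 + -8)(1) = 0 m
2–6 s: ½(-8 + 8)(4) = 0 m
6–9 s: ½(8 + 3)(3) = 16.5 m
Net displacement = 18.5 m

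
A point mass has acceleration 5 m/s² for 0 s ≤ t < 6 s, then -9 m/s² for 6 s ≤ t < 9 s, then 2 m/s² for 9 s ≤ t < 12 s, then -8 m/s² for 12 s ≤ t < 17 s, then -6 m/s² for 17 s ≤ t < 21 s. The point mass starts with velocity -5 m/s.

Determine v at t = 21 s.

-60 m/s

Δv equals the area under the a-t graph; then v = v₀ + Δv.
0–6 s: 5 × 6 = 30 m/s
6–9 s: -9 × 3 = -27 m/s
9–12 s: 2 × 3 = 6 m/s
12–17 s: -8 × 5 = -40 m/s
17–21 s: -6 × 4 = -24 m/s
Δv = -55 m/s, so v(21) = -5 + (-55) = -60 m/s.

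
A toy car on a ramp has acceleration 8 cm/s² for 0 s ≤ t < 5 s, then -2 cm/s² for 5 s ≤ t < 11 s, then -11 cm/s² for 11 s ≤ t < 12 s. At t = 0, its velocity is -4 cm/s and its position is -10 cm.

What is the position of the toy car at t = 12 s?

268.5 cm

On each constant-a segment, Δv = aΔt and Δx = v₀Δt + ½aΔt²; chain segment to segment.
0–5 s: v starts -4 cm/s; Δx = -4·5 + ½·8·5² = 80 cm; v ends 36 cm/s.
5–11 s: v starts 36 cm/s; Δx = 36·6 + ½·-2·6² = 180 cm; v ends 24 cm/s.
11–12 s: v starts 24 cm/s; Δx = 24·1 + ½·-11·1² = 18.5 cm; v ends 13 cm/s.
x(12) = -10 + Σ Δx = 268.5 cm.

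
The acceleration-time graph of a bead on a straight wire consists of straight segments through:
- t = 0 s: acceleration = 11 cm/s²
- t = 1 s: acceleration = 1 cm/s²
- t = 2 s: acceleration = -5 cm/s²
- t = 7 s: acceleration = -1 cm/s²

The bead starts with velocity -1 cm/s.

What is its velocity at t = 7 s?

-12 cm/s

Δv equals the area under the a-t graph; then v = v₀ + Δv.
0–1 s: ½(11 + 1)(1) = 6 cm/s
1–2 s: ½(1 + -5)(1) = -2 cm/s
2–7 s: ½(-5 + -1)(5) = -15 cm/s
Δv = -11 cm/s, so v(7) = -1 + (-11) = -12 cm/s.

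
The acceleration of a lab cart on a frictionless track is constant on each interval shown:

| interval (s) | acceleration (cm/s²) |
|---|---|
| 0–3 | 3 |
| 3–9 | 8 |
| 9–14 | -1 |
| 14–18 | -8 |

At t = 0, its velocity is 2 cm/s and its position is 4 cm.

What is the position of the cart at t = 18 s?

On each constant-a segment, Δv = aΔt and Δx = v₀Δt + ½aΔt²; chain segment to segment.
0–3 s: v starts 2 cm/s; Δx = 2·3 + ½·3·3² = 19.5 cm; v ends 11 cm/s.
3–9 s: v starts 11 cm/s; Δx = 11·6 + ½·8·6² = 210 cm; v ends 59 cm/s.
9–14 s: v starts 59 cm/s; Δx = 59·5 + ½·-1·5² = 282.5 cm; v ends 54 cm/s.
14–18 s: v starts 54 cm/s; Δx = 54·4 + ½·-8·4² = 152 cm; v ends 22 cm/s.
x(18) = 4 + Σ Δx = 668 cm.

668 cm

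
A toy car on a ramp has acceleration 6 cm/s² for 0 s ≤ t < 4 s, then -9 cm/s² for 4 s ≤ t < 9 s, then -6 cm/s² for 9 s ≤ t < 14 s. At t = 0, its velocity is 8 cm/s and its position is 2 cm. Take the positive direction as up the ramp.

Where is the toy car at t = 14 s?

On each constant-a segment, Δv = aΔt and Δx = v₀Δt + ½aΔt²; chain segment to segment.
0–4 s: v starts 8 cm/s; Δx = 8·4 + ½·6·4² = 80 cm; v ends 32 cm/s.
4–9 s: v starts 32 cm/s; Δx = 32·5 + ½·-9·5² = 47.5 cm; v ends -13 cm/s.
9–14 s: v starts -13 cm/s; Δx = -13·5 + ½·-6·5² = -140 cm; v ends -43 cm/s.
x(14) = 2 + Σ Δx = -10.5 cm.

-10.5 cm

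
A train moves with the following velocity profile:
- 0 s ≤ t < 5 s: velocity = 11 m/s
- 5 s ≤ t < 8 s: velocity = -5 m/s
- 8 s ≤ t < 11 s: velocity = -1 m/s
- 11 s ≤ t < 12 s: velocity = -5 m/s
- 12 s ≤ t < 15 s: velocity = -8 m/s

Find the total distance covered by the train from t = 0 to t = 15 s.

102 m

Total distance travelled is ∫|v| dt — sum the magnitudes of each area piece.
0–5 s: |11| × 5 = 55 m
5–8 s: |-5| × 3 = 15 m
8–11 s: |-1| × 3 = 3 m
11–12 s: |-5| × 1 = 5 m
12–15 s: |-8| × 3 = 24 m
Total distance = 102 m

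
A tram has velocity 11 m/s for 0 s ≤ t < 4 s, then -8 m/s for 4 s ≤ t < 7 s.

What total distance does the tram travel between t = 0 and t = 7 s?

68 m

Distance (not displacement) is the total path length: add the absolute areas under v-t.
0–4 s: |11| × 4 = 44 m
4–7 s: |-8| × 3 = 24 m
Total distance = 68 m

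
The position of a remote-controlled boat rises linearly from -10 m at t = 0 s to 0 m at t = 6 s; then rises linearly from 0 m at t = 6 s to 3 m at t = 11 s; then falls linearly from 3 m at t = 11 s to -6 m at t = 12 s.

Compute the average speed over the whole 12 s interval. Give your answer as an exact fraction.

11/6 m/s

Average speed = (total path length)/(elapsed time); on a piecewise-linear x-t graph the path length is Σ|Δx|.
0–6 s: |Δx| = |0 − -10| = 10 m
6–11 s: |Δx| = |3 − 0| = 3 m
11–12 s: |Δx| = |-6 − 3| = 9 m
Total path = 22 m; average speed = 22/12 = 11/6 m/s.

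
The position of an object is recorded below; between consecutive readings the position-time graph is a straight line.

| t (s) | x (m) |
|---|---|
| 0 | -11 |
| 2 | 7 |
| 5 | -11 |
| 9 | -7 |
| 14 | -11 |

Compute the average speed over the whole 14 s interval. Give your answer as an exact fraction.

Average speed = (total path length)/(elapsed time); on a piecewise-linear x-t graph the path length is Σ|Δx|.
0–2 s: |Δx| = |7 − -11| = 18 m
2–5 s: |Δx| = |-11 − 7| = 18 m
5–9 s: |Δx| = |-7 − -11| = 4 m
9–14 s: |Δx| = |-11 − -7| = 4 m
Total path = 44 m; average speed = 44/14 = 22/7 m/s.

22/7 m/s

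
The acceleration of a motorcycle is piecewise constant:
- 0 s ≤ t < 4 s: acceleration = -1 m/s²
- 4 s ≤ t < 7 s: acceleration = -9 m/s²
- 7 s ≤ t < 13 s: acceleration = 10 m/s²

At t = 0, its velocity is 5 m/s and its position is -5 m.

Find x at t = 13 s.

-6.5 m

On each constant-a segment, Δv = aΔt and Δx = v₀Δt + ½aΔt²; chain segment to segment.
0–4 s: v starts 5 m/s; Δx = 5·4 + ½·-1·4² = 12 m; v ends 1 m/s.
4–7 s: v starts 1 m/s; Δx = 1·3 + ½·-9·3² = -37.5 m; v ends -26 m/s.
7–13 s: v starts -26 m/s; Δx = -26·6 + ½·10·6² = 24 m; v ends 34 m/s.
x(13) = -5 + Σ Δx = -6.5 m.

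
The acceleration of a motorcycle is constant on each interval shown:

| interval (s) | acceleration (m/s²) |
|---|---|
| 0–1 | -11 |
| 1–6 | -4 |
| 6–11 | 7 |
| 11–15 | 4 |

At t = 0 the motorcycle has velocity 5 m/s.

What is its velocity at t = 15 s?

25 m/s

Δv equals the area under the a-t graph; then v = v₀ + Δv.
0–1 s: -11 × 1 = -11 m/s
1–6 s: -4 × 5 = -20 m/s
6–11 s: 7 × 5 = 35 m/s
11–15 s: 4 × 4 = 16 m/s
Δv = 20 m/s, so v(15) = 5 + (20) = 25 m/s.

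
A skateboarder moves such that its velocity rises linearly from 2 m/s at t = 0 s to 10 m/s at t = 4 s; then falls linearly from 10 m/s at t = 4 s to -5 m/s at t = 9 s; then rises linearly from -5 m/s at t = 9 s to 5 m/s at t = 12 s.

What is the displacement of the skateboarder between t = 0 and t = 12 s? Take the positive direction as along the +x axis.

36.5 m

Net displacement equals the area under the velocity-time graph (areas below the axis count negative).
0–4 s: ½(2 + 10)(4) = 24 m
4–9 s: ½(10 + -5)(5) = 12.5 m
9–12 s: ½(-5 + 5)(3) = 0 m
Net displacement = 36.5 m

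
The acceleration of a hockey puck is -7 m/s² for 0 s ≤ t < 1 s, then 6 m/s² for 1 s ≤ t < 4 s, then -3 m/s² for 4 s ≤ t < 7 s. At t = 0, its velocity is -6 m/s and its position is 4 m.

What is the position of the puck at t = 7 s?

On each constant-a segment, Δv = aΔt and Δx = v₀Δt + ½aΔt²; chain segment to segment.
0–1 s: v starts -6 m/s; Δx = -6·1 + ½·-7·1² = -9.5 m; v ends -13 m/s.
1–4 s: v starts -13 m/s; Δx = -13·3 + ½·6·3² = -12 m; v ends 5 m/s.
4–7 s: v starts 5 m/s; Δx = 5·3 + ½·-3·3² = 1.5 m; v ends -4 m/s.
x(7) = 4 + Σ Δx = -16 m.

-16 m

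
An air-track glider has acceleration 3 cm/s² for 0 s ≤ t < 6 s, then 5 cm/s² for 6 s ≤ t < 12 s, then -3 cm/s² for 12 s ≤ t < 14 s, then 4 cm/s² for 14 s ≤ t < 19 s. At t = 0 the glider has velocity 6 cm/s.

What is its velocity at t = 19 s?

Δv equals the area under the a-t graph; then v = v₀ + Δv.
0–6 s: 3 × 6 = 18 cm/s
6–12 s: 5 × 6 = 30 cm/s
12–14 s: -3 × 2 = -6 cm/s
14–19 s: 4 × 5 = 20 cm/s
Δv = 62 cm/s, so v(19) = 6 + (62) = 68 cm/s.

68 cm/s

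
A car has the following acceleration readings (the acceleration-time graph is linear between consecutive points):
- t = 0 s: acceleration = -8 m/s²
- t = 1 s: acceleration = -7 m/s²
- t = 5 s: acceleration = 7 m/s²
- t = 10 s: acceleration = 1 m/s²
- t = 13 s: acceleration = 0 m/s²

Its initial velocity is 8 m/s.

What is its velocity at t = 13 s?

22 m/s

Δv equals the area under the a-t graph; then v = v₀ + Δv.
0–1 s: ½(-8 + -7)(1) = -7.5 m/s
1–5 s: ½(-7 + 7)(4) = 0 m/s
5–10 s: ½(7 + 1)(5) = 20 m/s
10–13 s: ½(1 + 0)(3) = 1.5 m/s
Δv = 14 m/s, so v(13) = 8 + (14) = 22 m/s.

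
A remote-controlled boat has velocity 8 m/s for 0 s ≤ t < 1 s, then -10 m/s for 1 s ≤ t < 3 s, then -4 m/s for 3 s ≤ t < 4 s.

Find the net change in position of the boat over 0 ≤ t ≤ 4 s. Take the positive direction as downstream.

-16 m

Net displacement equals the area under the velocity-time graph (areas below the axis count negative).
0–1 s: 8 × 1 = 8 m
1–3 s: -10 × 2 = -20 m
3–4 s: -4 × 1 = -4 m
Net displacement = -16 m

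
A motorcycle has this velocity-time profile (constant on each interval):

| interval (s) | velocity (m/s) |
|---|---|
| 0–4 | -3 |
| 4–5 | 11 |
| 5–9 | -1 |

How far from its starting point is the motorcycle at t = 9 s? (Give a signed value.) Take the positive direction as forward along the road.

Net displacement equals the area under the velocity-time graph (areas below the axis count negative).
0–4 s: -3 × 4 = -12 m
4–5 s: 11 × 1 = 11 m
5–9 s: -1 × 4 = -4 m
Net displacement = -5 m

-5 m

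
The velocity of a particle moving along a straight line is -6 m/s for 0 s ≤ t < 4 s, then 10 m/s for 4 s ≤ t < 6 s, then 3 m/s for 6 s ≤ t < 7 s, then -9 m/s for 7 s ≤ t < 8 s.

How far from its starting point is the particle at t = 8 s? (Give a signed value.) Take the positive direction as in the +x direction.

Net displacement equals the area under the velocity-time graph (areas below the axis count negative).
0–4 s: -6 × 4 = -24 m
4–6 s: 10 × 2 = 20 m
6–7 s: 3 × 1 = 3 m
7–8 s: -9 × 1 = -9 m
Net displacement = -10 m

-10 m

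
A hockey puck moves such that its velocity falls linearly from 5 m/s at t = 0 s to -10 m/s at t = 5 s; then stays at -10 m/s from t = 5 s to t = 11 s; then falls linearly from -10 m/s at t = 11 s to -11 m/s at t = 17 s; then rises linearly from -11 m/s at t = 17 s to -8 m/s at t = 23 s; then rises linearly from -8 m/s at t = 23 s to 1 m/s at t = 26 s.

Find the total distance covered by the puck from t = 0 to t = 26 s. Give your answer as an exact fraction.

Total distance travelled is ∫|v| dt — sum the magnitudes of each area piece.
0–5 s: v = 0 at t = 5/3 s; triangle areas 25/6 + 50/3 = 125/6 m
5–11 s: |-10| × 6 = 60 m
11–17 s: |½(-10 + -11)(6)| = 63 m
17–23 s: |½(-11 + -8)(6)| = 57 m
23–26 s: v = 0 at t = 77/3 s; triangle areas 32/3 + 1/6 = 65/6 m
Total distance = 635/3 m

635/3 m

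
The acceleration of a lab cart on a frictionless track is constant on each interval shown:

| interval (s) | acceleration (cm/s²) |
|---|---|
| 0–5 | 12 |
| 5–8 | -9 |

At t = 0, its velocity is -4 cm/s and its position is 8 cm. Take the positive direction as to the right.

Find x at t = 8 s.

265.5 cm

On each constant-a segment, Δv = aΔt and Δx = v₀Δt + ½aΔt²; chain segment to segment.
0–5 s: v starts -4 cm/s; Δx = -4·5 + ½·12·5² = 130 cm; v ends 56 cm/s.
5–8 s: v starts 56 cm/s; Δx = 56·3 + ½·-9·3² = 127.5 cm; v ends 29 cm/s.
x(8) = 8 + Σ Δx = 265.5 cm.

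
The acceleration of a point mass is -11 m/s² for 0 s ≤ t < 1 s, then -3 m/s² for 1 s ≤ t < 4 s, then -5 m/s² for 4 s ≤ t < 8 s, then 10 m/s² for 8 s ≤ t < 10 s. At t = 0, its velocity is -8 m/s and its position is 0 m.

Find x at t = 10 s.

On each constant-a segment, Δv = aΔt and Δx = v₀Δt + ½aΔt²; chain segment to segment.
0–1 s: v starts -8 m/s; Δx = -8·1 + ½·-11·1² = -13.5 m; v ends -19 m/s.
1–4 s: v starts -19 m/s; Δx = -19·3 + ½·-3·3² = -70.5 m; v ends -28 m/s.
4–8 s: v starts -28 m/s; Δx = -28·4 + ½·-5·4² = -152 m; v ends -48 m/s.
8–10 s: v starts -48 m/s; Δx = -48·2 + ½·10·2² = -76 m; v ends -28 m/s.
x(10) = 0 + Σ Δx = -312 m.

-312 m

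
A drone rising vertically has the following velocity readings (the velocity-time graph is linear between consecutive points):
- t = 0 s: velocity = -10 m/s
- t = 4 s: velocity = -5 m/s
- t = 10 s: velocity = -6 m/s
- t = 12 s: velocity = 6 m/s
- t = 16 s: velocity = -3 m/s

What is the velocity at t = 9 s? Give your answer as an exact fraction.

-35/6 m/s

On 4–10 s the graph is linear from -5 to -6 m/s: v(9) = -5 + (-6 − -5)·(9 − 4)/(10 − 4) = -35/6 m/s.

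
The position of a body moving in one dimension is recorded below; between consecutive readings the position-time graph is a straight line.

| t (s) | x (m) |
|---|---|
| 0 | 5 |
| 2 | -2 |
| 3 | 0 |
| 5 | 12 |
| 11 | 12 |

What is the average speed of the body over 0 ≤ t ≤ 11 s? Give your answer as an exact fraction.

21/11 m/s

Average speed = (total path length)/(elapsed time); on a piecewise-linear x-t graph the path length is Σ|Δx|.
0–2 s: |Δx| = |-2 − 5| = 7 m
2–3 s: |Δx| = |0 − -2| = 2 m
3–5 s: |Δx| = |12 − 0| = 12 m
5–11 s: |Δx| = |12 − 12| = 0 m
Total path = 21 m; average speed = 21/11 = 21/11 m/s.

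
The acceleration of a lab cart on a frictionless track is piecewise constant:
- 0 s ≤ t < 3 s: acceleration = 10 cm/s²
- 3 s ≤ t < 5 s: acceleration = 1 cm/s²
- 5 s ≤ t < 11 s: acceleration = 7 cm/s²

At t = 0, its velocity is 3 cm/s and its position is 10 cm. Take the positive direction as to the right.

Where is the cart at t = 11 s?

468 cm

On each constant-a segment, Δv = aΔt and Δx = v₀Δt + ½aΔt²; chain segment to segment.
0–3 s: v starts 3 cm/s; Δx = 3·3 + ½·10·3² = 54 cm; v ends 33 cm/s.
3–5 s: v starts 33 cm/s; Δx = 33·2 + ½·1·2² = 68 cm; v ends 35 cm/s.
5–11 s: v starts 35 cm/s; Δx = 35·6 + ½·7·6² = 336 cm; v ends 77 cm/s.
x(11) = 10 + Σ Δx = 468 cm.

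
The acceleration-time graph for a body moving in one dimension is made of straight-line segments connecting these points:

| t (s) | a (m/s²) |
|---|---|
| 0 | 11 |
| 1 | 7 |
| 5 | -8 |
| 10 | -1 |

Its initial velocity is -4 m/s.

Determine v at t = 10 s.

Δv equals the area under the a-t graph; then v = v₀ + Δv.
0–1 s: ½(11 + 7)(1) = 9 m/s
1–5 s: ½(7 + -8)(4) = -2 m/s
5–10 s: ½(-8 + -1)(5) = -22.5 m/s
Δv = -15.5 m/s, so v(10) = -4 + (-15.5) = -19.5 m/s.

-19.5 m/s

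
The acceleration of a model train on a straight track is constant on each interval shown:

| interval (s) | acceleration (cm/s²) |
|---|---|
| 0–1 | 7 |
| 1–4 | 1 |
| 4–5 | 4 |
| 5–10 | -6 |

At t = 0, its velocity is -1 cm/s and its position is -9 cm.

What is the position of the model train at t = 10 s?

On each constant-a segment, Δv = aΔt and Δx = v₀Δt + ½aΔt²; chain segment to segment.
0–1 s: v starts -1 cm/s; Δx = -1·1 + ½·7·1² = 2.5 cm; v ends 6 cm/s.
1–4 s: v starts 6 cm/s; Δx = 6·3 + ½·1·3² = 22.5 cm; v ends 9 cm/s.
4–5 s: v starts 9 cm/s; Δx = 9·1 + ½·4·1² = 11 cm; v ends 13 cm/s.
5–10 s: v starts 13 cm/s; Δx = 13·5 + ½·-6·5² = -10 cm; v ends -17 cm/s.
x(10) = -9 + Σ Δx = 17 cm.

17 cm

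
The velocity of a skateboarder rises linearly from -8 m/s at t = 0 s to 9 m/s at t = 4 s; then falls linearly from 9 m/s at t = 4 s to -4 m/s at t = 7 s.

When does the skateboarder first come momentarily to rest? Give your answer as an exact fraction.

t = 32/17 s

v changes sign on 0–4 s (from -8 to 9); the graph is linear there, so v = 0 at t = 0 + (8)·(4 − 0)/(9 − -8) = 32/17 s.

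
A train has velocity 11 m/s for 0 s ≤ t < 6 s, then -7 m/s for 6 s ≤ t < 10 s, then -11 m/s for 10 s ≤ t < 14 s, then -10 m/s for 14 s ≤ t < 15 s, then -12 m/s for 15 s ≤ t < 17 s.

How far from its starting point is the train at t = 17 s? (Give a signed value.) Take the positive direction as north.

Displacement is the signed area under the v-t curve.
0–6 s: 11 × 6 = 66 m
6–10 s: -7 × 4 = -28 m
10–14 s: -11 × 4 = -44 m
14–15 s: -10 × 1 = -10 m
15–17 s: -12 × 2 = -24 m
Net displacement = -40 m

-40 m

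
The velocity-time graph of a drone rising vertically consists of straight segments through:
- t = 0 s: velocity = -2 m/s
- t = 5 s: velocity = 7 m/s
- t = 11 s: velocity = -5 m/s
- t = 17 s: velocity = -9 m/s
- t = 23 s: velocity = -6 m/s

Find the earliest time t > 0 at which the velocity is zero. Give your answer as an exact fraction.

v changes sign on 0–5 s (from -2 to 7); the graph is linear there, so v = 0 at t = 0 + (2)·(5 − 0)/(7 − -2) = 10/9 s.

t = 10/9 s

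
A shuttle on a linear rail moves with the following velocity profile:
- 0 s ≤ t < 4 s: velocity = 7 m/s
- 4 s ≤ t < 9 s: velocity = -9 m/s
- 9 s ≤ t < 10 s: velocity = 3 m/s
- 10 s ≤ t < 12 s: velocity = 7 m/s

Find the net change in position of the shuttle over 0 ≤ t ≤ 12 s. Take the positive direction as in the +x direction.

0 m

Net displacement equals the area under the velocity-time graph (areas below the axis count negative).
0–4 s: 7 × 4 = 28 m
4–9 s: -9 × 5 = -45 m
9–10 s: 3 × 1 = 3 m
10–12 s: 7 × 2 = 14 m
Net displacement = 0 m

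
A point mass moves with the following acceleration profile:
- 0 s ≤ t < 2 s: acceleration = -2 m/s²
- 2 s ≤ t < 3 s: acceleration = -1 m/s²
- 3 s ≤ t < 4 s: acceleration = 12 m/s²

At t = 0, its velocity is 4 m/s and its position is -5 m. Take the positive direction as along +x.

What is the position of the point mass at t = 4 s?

On each constant-a segment, Δv = aΔt and Δx = v₀Δt + ½aΔt²; chain segment to segment.
0–2 s: v starts 4 m/s; Δx = 4·2 + ½·-2·2² = 4 m; v ends 0 m/s.
2–3 s: v starts 0 m/s; Δx = 0·1 + ½·-1·1² = -0.5 m; v ends -1 m/s.
3–4 s: v starts -1 m/s; Δx = -1·1 + ½·12·1² = 5 m; v ends 11 m/s.
x(4) = -5 + Σ Δx = 3.5 m.

3.5 m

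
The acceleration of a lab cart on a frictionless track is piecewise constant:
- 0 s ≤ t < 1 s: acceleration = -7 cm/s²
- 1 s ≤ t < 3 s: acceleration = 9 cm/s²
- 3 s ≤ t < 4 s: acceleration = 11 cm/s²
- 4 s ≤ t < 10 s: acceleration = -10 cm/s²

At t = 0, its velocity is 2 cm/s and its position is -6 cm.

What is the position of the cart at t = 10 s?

On each constant-a segment, Δv = aΔt and Δx = v₀Δt + ½aΔt²; chain segment to segment.
0–1 s: v starts 2 cm/s; Δx = 2·1 + ½·-7·1² = -1.5 cm; v ends -5 cm/s.
1–3 s: v starts -5 cm/s; Δx = -5·2 + ½·9·2² = 8 cm; v ends 13 cm/s.
3–4 s: v starts 13 cm/s; Δx = 13·1 + ½·11·1² = 18.5 cm; v ends 24 cm/s.
4–10 s: v starts 24 cm/s; Δx = 24·6 + ½·-10·6² = -36 cm; v ends -36 cm/s.
x(10) = -6 + Σ Δx = -17 cm.

-17 cm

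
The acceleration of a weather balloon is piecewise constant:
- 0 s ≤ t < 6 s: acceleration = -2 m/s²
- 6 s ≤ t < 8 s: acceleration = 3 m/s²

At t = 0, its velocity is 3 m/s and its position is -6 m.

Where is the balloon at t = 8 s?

-36 m

On each constant-a segment, Δv = aΔt and Δx = v₀Δt + ½aΔt²; chain segment to segment.
0–6 s: v starts 3 m/s; Δx = 3·6 + ½·-2·6² = -18 m; v ends -9 m/s.
6–8 s: v starts -9 m/s; Δx = -9·2 + ½·3·2² = -12 m; v ends -3 m/s.
x(8) = -6 + Σ Δx = -36 m.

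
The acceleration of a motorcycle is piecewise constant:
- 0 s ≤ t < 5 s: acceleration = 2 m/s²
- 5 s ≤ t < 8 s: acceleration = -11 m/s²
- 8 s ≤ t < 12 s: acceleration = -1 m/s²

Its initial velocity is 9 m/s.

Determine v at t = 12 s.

-18 m/s

Δv equals the area under the a-t graph; then v = v₀ + Δv.
0–5 s: 2 × 5 = 10 m/s
5–8 s: -11 × 3 = -33 m/s
8–12 s: -1 × 4 = -4 m/s
Δv = -27 m/s, so v(12) = 9 + (-27) = -18 m/s.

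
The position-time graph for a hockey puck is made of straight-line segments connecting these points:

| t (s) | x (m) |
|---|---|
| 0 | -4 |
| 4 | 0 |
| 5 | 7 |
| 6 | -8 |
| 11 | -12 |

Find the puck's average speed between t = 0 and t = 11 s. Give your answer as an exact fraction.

Average speed = (total path length)/(elapsed time); on a piecewise-linear x-t graph the path length is Σ|Δx|.
0–4 s: |Δx| = |0 − -4| = 4 m
4–5 s: |Δx| = |7 − 0| = 7 m
5–6 s: |Δx| = |-8 − 7| = 15 m
6–11 s: |Δx| = |-12 − -8| = 4 m
Total path = 30 m; average speed = 30/11 = 30/11 m/s.

30/11 m/s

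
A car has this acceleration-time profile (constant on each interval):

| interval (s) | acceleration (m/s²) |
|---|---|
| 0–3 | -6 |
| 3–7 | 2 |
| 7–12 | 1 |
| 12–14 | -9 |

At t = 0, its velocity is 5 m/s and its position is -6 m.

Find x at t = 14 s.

On each constant-a segment, Δv = aΔt and Δx = v₀Δt + ½aΔt²; chain segment to segment.
0–3 s: v starts 5 m/s; Δx = 5·3 + ½·-6·3² = -12 m; v ends -13 m/s.
3–7 s: v starts -13 m/s; Δx = -13·4 + ½·2·4² = -36 m; v ends -5 m/s.
7–12 s: v starts -5 m/s; Δx = -5·5 + ½·1·5² = -12.5 m; v ends 0 m/s.
12–14 s: v starts 0 m/s; Δx = 0·2 + ½·-9·2² = -18 m; v ends -18 m/s.
x(14) = -6 + Σ Δx = -84.5 m.

-84.5 m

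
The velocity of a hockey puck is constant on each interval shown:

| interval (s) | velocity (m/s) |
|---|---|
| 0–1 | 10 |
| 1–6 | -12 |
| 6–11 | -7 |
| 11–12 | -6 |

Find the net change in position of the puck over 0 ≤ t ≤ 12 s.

Displacement is the signed area under the v-t curve.
0–1 s: 10 × 1 = 10 m
1–6 s: -12 × 5 = -60 m
6–11 s: -7 × 5 = -35 m
11–12 s: -6 × 1 = -6 m
Net displacement = -91 m

-91 m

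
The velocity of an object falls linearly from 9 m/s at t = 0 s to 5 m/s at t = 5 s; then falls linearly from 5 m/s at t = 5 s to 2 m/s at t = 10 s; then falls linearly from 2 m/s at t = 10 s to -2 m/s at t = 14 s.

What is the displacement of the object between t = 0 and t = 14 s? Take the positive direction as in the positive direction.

52.5 m

Displacement is the signed area under the v-t curve.
0–5 s: ½(9 + 5)(5) = 35 m
5–10 s: ½(5 + 2)(5) = 17.5 m
10–14 s: ½(2 + -2)(4) = 0 m
Net displacement = 52.5 m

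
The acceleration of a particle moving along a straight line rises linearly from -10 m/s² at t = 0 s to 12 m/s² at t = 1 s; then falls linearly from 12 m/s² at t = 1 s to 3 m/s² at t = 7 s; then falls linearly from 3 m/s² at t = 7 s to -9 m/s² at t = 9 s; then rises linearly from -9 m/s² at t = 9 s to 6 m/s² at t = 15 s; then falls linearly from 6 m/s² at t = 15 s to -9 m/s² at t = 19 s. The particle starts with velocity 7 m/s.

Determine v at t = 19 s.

32 m/s

Δv equals the area under the a-t graph; then v = v₀ + Δv.
0–1 s: ½(-10 + 12)(1) = 1 m/s
1–7 s: ½(12 + 3)(6) = 45 m/s
7–9 s: ½(3 + -9)(2) = -6 m/s
9–15 s: ½(-9 + 6)(6) = -9 m/s
15–19 s: ½(6 + -9)(4) = -6 m/s
Δv = 25 m/s, so v(19) = 7 + (25) = 32 m/s.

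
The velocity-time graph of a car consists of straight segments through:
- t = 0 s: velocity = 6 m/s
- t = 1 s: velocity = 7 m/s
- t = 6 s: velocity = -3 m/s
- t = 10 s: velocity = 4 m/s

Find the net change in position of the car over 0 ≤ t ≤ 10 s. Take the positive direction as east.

18.5 m

Net displacement equals the area under the velocity-time graph (areas below the axis count negative).
0–1 s: ½(6 + 7)(1) = 6.5 m
1–6 s: ½(7 + -3)(5) = 10 m
6–10 s: ½(-3 + 4)(4) = 2 m
Net displacement = 18.5 m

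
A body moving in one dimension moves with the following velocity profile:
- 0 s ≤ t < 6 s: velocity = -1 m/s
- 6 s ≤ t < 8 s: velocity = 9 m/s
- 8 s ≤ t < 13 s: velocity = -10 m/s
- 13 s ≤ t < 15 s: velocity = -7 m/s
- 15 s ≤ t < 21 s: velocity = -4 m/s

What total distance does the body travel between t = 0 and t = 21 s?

Distance (not displacement) is the total path length: add the absolute areas under v-t.
0–6 s: |-1| × 6 = 6 m
6–8 s: |9| × 2 = 18 m
8–13 s: |-10| × 5 = 50 m
13–15 s: |-7| × 2 = 14 m
15–21 s: |-4| × 6 = 24 m
Total distance = 112 m

112 m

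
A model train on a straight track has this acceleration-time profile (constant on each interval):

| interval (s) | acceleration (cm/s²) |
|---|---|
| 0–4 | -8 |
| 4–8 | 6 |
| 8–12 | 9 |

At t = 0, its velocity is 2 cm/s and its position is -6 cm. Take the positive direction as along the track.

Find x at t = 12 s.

On each constant-a segment, Δv = aΔt and Δx = v₀Δt + ½aΔt²; chain segment to segment.
0–4 s: v starts 2 cm/s; Δx = 2·4 + ½·-8·4² = -56 cm; v ends -30 cm/s.
4–8 s: v starts -30 cm/s; Δx = -30·4 + ½·6·4² = -72 cm; v ends -6 cm/s.
8–12 s: v starts -6 cm/s; Δx = -6·4 + ½·9·4² = 48 cm; v ends 30 cm/s.
x(12) = -6 + Σ Δx = -86 cm.

-86 cm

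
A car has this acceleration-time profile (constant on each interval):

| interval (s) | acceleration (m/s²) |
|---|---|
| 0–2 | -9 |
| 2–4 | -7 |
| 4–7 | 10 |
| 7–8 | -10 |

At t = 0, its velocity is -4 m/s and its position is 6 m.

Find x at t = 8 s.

On each constant-a segment, Δv = aΔt and Δx = v₀Δt + ½aΔt²; chain segment to segment.
0–2 s: v starts -4 m/s; Δx = -4·2 + ½·-9·2² = -26 m; v ends -22 m/s.
2–4 s: v starts -22 m/s; Δx = -22·2 + ½·-7·2² = -58 m; v ends -36 m/s.
4–7 s: v starts -36 m/s; Δx = -36·3 + ½·10·3² = -63 m; v ends -6 m/s.
7–8 s: v starts -6 m/s; Δx = -6·1 + ½·-10·1² = -11 m; v ends -16 m/s.
x(8) = 6 + Σ Δx = -152 m.

-152 m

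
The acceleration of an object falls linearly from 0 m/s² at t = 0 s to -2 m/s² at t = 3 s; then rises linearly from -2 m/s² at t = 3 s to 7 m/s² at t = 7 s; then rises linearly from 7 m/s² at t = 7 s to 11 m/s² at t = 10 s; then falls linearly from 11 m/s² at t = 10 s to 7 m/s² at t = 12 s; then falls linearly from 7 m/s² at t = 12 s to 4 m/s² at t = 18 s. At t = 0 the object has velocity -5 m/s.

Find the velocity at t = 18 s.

Δv equals the area under the a-t graph; then v = v₀ + Δv.
0–3 s: ½(0 + -2)(3) = -3 m/s
3–7 s: ½(-2 + 7)(4) = 10 m/s
7–10 s: ½(7 + 11)(3) = 27 m/s
10–12 s: ½(11 + 7)(2) = 18 m/s
12–18 s: ½(7 + 4)(6) = 33 m/s
Δv = 85 m/s, so v(18) = -5 + (85) = 80 m/s.

80 m/s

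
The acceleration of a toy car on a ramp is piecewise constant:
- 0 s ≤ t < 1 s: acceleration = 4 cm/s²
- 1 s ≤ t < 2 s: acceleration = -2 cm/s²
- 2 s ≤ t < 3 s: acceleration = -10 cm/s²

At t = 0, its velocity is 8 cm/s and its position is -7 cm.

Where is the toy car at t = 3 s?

On each constant-a segment, Δv = aΔt and Δx = v₀Δt + ½aΔt²; chain segment to segment.
0–1 s: v starts 8 cm/s; Δx = 8·1 + ½·4·1² = 10 cm; v ends 12 cm/s.
1–2 s: v starts 12 cm/s; Δx = 12·1 + ½·-2·1² = 11 cm; v ends 10 cm/s.
2–3 s: v starts 10 cm/s; Δx = 10·1 + ½·-10·1² = 5 cm; v ends 0 cm/s.
x(3) = -7 + Σ Δx = 19 cm.

19 cm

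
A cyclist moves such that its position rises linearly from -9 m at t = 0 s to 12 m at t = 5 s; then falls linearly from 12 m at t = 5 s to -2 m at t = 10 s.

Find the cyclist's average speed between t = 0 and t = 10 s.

3.5 m/s

Average speed = (total path length)/(elapsed time); on a piecewise-linear x-t graph the path length is Σ|Δx|.
0–5 s: |Δx| = |12 − -9| = 21 m
5–10 s: |Δx| = |-2 − 12| = 14 m
Total path = 35 m; average speed = 35/10 = 3.5 m/s.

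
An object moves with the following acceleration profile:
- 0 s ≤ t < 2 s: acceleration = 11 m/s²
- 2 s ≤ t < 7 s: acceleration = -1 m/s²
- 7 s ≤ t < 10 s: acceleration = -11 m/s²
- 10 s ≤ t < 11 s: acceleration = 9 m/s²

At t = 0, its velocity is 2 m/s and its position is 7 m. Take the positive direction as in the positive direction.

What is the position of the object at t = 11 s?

On each constant-a segment, Δv = aΔt and Δx = v₀Δt + ½aΔt²; chain segment to segment.
0–2 s: v starts 2 m/s; Δx = 2·2 + ½·11·2² = 26 m; v ends 24 m/s.
2–7 s: v starts 24 m/s; Δx = 24·5 + ½·-1·5² = 107.5 m; v ends 19 m/s.
7–10 s: v starts 19 m/s; Δx = 19·3 + ½·-11·3² = 7.5 m; v ends -14 m/s.
10–11 s: v starts -14 m/s; Δx = -14·1 + ½·9·1² = -9.5 m; v ends -5 m/s.
x(11) = 7 + Σ Δx = 138.5 m.

138.5 m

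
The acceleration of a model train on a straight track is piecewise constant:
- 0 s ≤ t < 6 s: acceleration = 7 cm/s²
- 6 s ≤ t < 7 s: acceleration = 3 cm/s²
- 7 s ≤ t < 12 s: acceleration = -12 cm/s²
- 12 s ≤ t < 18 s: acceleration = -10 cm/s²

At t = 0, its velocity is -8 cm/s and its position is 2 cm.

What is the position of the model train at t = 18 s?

On each constant-a segment, Δv = aΔt and Δx = v₀Δt + ½aΔt²; chain segment to segment.
0–6 s: v starts -8 cm/s; Δx = -8·6 + ½·7·6² = 78 cm; v ends 34 cm/s.
6–7 s: v starts 34 cm/s; Δx = 34·1 + ½·3·1² = 35.5 cm; v ends 37 cm/s.
7–12 s: v starts 37 cm/s; Δx = 37·5 + ½·-12·5² = 35 cm; v ends -23 cm/s.
12–18 s: v starts -23 cm/s; Δx = -23·6 + ½·-10·6² = -318 cm; v ends -83 cm/s.
x(18) = 2 + Σ Δx = -167.5 cm.

-167.5 cm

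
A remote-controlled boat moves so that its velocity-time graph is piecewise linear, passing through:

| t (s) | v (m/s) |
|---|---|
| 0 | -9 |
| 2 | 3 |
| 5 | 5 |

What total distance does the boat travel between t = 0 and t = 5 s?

19.5 m

Total distance travelled is ∫|v| dt — sum the magnitudes of each area piece.
0–2 s: v = 0 at t = 1.5 s; triangle areas 6.75 + 0.75 = 7.5 m
2–5 s: |½(3 + 5)(3)| = 12 m
Total distance = 19.5 m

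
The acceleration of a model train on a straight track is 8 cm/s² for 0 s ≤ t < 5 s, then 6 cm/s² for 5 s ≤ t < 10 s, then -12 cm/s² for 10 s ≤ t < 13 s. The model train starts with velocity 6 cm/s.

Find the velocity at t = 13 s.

Δv equals the area under the a-t graph; then v = v₀ + Δv.
0–5 s: 8 × 5 = 40 cm/s
5–10 s: 6 × 5 = 30 cm/s
10–13 s: -12 × 3 = -36 cm/s
Δv = 34 cm/s, so v(13) = 6 + (34) = 40 cm/s.

40 cm/s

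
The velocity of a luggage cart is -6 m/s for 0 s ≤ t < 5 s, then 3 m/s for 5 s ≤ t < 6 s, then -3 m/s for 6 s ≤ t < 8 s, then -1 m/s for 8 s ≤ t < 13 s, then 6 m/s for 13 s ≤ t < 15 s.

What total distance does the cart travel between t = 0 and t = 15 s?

Distance (not displacement) is the total path length: add the absolute areas under v-t.
0–5 s: |-6| × 5 = 30 m
5–6 s: |3| × 1 = 3 m
6–8 s: |-3| × 2 = 6 m
8–13 s: |-1| × 5 = 5 m
13–15 s: |6| × 2 = 12 m
Total distance = 56 m

56 m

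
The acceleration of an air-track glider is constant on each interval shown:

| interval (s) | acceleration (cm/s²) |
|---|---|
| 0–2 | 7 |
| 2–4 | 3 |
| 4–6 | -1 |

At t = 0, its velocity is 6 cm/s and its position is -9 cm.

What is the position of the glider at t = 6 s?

On each constant-a segment, Δv = aΔt and Δx = v₀Δt + ½aΔt²; chain segment to segment.
0–2 s: v starts 6 cm/s; Δx = 6·2 + ½·7·2² = 26 cm; v ends 20 cm/s.
2–4 s: v starts 20 cm/s; Δx = 20·2 + ½·3·2² = 46 cm; v ends 26 cm/s.
4–6 s: v starts 26 cm/s; Δx = 26·2 + ½·-1·2² = 50 cm; v ends 24 cm/s.
x(6) = -9 + Σ Δx = 113 cm.

113 cm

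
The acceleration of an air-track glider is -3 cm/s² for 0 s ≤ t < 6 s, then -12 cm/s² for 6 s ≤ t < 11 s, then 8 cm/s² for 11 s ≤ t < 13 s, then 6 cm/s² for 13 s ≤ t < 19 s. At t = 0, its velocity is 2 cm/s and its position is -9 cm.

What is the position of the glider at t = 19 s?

On each constant-a segment, Δv = aΔt and Δx = v₀Δt + ½aΔt²; chain segment to segment.
0–6 s: v starts 2 cm/s; Δx = 2·6 + ½·-3·6² = -42 cm; v ends -16 cm/s.
6–11 s: v starts -16 cm/s; Δx = -16·5 + ½·-12·5² = -230 cm; v ends -76 cm/s.
11–13 s: v starts -76 cm/s; Δx = -76·2 + ½·8·2² = -136 cm; v ends -60 cm/s.
13–19 s: v starts -60 cm/s; Δx = -60·6 + ½·6·6² = -252 cm; v ends -24 cm/s.
x(19) = -9 + Σ Δx = -669 cm.

-669 cm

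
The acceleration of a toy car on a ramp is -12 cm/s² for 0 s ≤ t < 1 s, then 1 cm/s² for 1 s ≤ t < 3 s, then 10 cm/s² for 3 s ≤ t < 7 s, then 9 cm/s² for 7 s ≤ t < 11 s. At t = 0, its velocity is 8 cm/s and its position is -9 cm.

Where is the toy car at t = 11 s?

On each constant-a segment, Δv = aΔt and Δx = v₀Δt + ½aΔt²; chain segment to segment.
0–1 s: v starts 8 cm/s; Δx = 8·1 + ½·-12·1² = 2 cm; v ends -4 cm/s.
1–3 s: v starts -4 cm/s; Δx = -4·2 + ½·1·2² = -6 cm; v ends -2 cm/s.
3–7 s: v starts -2 cm/s; Δx = -2·4 + ½·10·4² = 72 cm; v ends 38 cm/s.
7–11 s: v starts 38 cm/s; Δx = 38·4 + ½·9·4² = 224 cm; v ends 74 cm/s.
x(11) = -9 + Σ Δx = 283 cm.

283 cm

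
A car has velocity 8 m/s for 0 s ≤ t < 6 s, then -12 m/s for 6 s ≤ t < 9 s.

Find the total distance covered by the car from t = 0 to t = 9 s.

Total distance travelled is ∫|v| dt — sum the magnitudes of each area piece.
0–6 s: |8| × 6 = 48 m
6–9 s: |-12| × 3 = 36 m
Total distance = 84 m

84 m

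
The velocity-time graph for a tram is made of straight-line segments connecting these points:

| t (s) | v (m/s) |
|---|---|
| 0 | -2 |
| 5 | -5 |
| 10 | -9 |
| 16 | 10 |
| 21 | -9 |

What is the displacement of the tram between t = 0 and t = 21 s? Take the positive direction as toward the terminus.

-47 m

Net displacement equals the area under the velocity-time graph (areas below the axis count negative).
0–5 s: ½(-2 + -5)(5) = -17.5 m
5–10 s: ½(-5 + -9)(5) = -35 m
10–16 s: ½(-9 + 10)(6) = 3 m
16–21 s: ½(10 + -9)(5) = 2.5 m
Net displacement = -47 m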